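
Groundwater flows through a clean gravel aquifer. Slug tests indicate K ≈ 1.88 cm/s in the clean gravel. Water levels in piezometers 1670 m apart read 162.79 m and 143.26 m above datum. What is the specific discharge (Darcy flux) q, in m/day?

19.0

Convert K: 1.88 cm/s × 864 = 1624 m/day.
Hydraulic gradient i = (162.79 − 143.26) / 1670 = 19.53 / 1670 = 0.01169.
Specific discharge q = K · i = 1624 × 0.01169 = 19.00 m/day.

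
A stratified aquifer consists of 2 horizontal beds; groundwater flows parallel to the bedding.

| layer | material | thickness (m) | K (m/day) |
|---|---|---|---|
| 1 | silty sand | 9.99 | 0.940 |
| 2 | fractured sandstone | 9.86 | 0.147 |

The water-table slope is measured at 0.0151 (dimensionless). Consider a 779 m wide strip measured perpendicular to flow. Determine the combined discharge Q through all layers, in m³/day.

128

Flow is parallel to layering, so each bed carries its own Darcy discharge and the transmissivities add.
Σ(K_i·b_i) = 0.940×9.99 + 0.147×9.86 = 10.84 m²/day.
Hydraulic gradient i = 0.0151.
Q = Σ(K_i·b_i) · W · i = 10.84 × 779 × 0.01510 = 127.5 m³/day.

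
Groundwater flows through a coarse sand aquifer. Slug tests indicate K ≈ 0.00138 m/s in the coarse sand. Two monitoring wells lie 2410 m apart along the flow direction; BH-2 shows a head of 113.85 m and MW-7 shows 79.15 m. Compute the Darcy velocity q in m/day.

Convert K: 0.00138 m/s × 86400 = 119.2 m/day.
Hydraulic gradient i = (113.85 − 79.15) / 2410 = 34.7 / 2410 = 0.01440.
Specific discharge q = K · i = 119.2 × 0.01440 = 1.717 m/day.

1.72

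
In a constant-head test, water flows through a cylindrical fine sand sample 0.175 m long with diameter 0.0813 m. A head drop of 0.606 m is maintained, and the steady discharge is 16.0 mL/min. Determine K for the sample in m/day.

Cross-sectional area A = π·(d/2)² = π × (0.0813/2)² = 0.005191 m².
Convert discharge: 16.0 mL/min = 2.667e-07 m³/s.
Darcy's law rearranged: K = Q·L / (A·Δh) = 2.667e-07 × 0.175 / (0.005191 × 0.606) = 1.483e-05 m/s = 1.282 m/day.

1.28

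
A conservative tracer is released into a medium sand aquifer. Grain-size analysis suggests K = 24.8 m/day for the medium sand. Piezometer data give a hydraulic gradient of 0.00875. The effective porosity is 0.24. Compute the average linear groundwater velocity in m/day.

0.904

Hydraulic gradient i = 0.00875.
Darcy flux q = K · i = 24.80 × 0.008750 = 0.2170 m/day.
Seepage velocity v = q / n_e = 0.2170 / 0.24 = 0.9042 m/day.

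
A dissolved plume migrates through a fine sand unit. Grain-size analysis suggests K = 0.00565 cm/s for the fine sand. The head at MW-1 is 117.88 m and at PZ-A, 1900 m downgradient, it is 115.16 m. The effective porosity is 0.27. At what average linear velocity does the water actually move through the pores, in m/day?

0.0259

Convert K: 0.00565 cm/s × 864 = 4.882 m/day.
Hydraulic gradient i = (117.88 − 115.16) / 1900 = 2.72 / 1900 = 0.001432.
Darcy flux q = K · i = 4.882 × 0.001432 = 0.006988 m/day.
Seepage velocity v = q / n_e = 0.006988 / 0.27 = 0.02588 m/day.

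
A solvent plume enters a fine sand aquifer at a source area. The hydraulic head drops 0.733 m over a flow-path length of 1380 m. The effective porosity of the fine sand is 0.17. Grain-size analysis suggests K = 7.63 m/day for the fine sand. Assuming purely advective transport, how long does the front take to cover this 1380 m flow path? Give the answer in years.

Hydraulic gradient i = Δh / L = 0.733 / 1380 = 0.0005312.
Darcy flux q = K · i = 7.630 × 0.0005312 = 0.004053 m/day.
Seepage velocity v = q / n_e = 0.004053 / 0.17 = 0.02384 m/day.
Travel time t = L / v = 1380 / 0.02384 = 57887 days = 158.5 years.

158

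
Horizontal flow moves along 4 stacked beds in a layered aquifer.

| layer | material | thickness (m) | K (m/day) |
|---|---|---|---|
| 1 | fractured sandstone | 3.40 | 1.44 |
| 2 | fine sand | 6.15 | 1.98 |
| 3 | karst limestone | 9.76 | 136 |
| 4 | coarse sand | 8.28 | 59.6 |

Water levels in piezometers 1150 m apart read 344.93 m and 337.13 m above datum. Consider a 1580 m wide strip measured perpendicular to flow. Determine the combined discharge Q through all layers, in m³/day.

19700

Flow is parallel to layering, so each bed carries its own Darcy discharge and the transmissivities add.
Σ(K_i·b_i) = 1.44×3.40 + 1.98×6.15 + 136×9.76 + 59.6×8.28 = 1838 m²/day.
Hydraulic gradient i = (344.93 − 337.13) / 1150 = 7.8 / 1150 = 0.006783.
Q = Σ(K_i·b_i) · W · i = 1838 × 1580 × 0.006783 = 19696 m³/day.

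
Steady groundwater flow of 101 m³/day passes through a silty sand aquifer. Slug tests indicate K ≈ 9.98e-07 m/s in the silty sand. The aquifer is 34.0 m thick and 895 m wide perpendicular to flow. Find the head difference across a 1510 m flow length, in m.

Convert K: 9.98e-07 m/s × 86400 = 0.08623 m/day.
Cross-sectional area A = 895 × 34.0 = 30430 m².
From Q = K·A·i, i = Q / (K·A) = 101 / (0.08623 × 30430) = 0.03849.
Head loss Δh = i · L = 0.03849 × 1510 = 58.12 m.

58.1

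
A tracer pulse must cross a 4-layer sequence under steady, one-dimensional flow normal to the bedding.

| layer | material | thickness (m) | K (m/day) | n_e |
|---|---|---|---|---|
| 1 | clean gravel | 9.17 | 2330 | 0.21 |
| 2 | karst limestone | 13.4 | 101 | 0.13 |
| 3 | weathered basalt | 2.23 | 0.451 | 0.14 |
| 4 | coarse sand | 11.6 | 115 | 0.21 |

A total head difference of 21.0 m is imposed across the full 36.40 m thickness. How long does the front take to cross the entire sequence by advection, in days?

With flow normal to the layers, continuity requires the same specific discharge q through every layer.
Σ(b_i/K_i) = 9.17/2330 + 13.4/101 + 2.23/0.451 + 11.6/115 = 5.182 d.
q = Δh / Σ(b_i/K_i) = 21.0 / 5.182 = 4.052 m/day.
In each layer the seepage velocity is v_i = q/n_i, so the layer transit time is t_i = b_i·n_i / q:
  layer 1 (clean gravel): t_1 = 9.17 × 0.21 / 4.052 = 0.4752 d
  layer 2 (karst limestone): t_2 = 13.4 × 0.13 / 4.052 = 0.4299 d
  layer 3 (weathered basalt): t_3 = 2.23 × 0.14 / 4.052 = 0.07704 d
  layer 4 (coarse sand): t_4 = 11.6 × 0.21 / 4.052 = 0.6011 d
Total t = Σ t_i = 1.583 days.

1.58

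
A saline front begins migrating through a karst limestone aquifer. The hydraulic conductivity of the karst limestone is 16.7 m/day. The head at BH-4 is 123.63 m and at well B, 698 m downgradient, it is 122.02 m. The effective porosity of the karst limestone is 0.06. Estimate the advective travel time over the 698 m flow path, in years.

2.98

Hydraulic gradient i = (123.63 − 122.02) / 698 = 1.61 / 698 = 0.002307.
Darcy flux q = K · i = 16.70 × 0.002307 = 0.03852 m/day.
Seepage velocity v = q / n_e = 0.03852 / 0.06 = 0.6420 m/day.
Travel time t = L / v = 698 / 0.6420 = 1087 days = 2.977 years.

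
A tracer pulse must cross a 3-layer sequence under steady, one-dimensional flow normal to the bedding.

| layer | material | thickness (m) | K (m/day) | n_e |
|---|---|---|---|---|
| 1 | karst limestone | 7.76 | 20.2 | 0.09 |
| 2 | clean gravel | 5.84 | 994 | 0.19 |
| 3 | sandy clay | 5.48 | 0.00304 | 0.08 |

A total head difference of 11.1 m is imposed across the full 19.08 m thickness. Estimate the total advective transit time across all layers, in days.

With flow normal to the layers, continuity requires the same specific discharge q through every layer.
Σ(b_i/K_i) = 7.76/20.2 + 5.84/994 + 5.48/0.00304 = 1803 d.
q = Δh / Σ(b_i/K_i) = 11.1 / 1803 = 0.006156 m/day.
In each layer the seepage velocity is v_i = q/n_i, so the layer transit time is t_i = b_i·n_i / q:
  layer 1 (karst limestone): t_1 = 7.76 × 0.09 / 0.006156 = 113.4 d
  layer 2 (clean gravel): t_2 = 5.84 × 0.19 / 0.006156 = 180.2 d
  layer 3 (sandy clay): t_3 = 5.48 × 0.08 / 0.006156 = 71.21 d
Total t = Σ t_i = 364.9 days.

365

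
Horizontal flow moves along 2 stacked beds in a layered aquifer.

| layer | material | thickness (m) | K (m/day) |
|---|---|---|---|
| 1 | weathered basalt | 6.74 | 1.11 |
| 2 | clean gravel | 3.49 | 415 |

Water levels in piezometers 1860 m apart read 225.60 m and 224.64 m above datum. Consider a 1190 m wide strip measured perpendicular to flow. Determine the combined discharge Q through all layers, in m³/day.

Flow is parallel to layering, so each bed carries its own Darcy discharge and the transmissivities add.
Σ(K_i·b_i) = 1.11×6.74 + 415×3.49 = 1456 m²/day.
Hydraulic gradient i = (225.60 − 224.64) / 1860 = 0.96 / 1860 = 0.0005161.
Q = Σ(K_i·b_i) · W · i = 1456 × 1190 × 0.0005161 = 894.2 m³/day.

894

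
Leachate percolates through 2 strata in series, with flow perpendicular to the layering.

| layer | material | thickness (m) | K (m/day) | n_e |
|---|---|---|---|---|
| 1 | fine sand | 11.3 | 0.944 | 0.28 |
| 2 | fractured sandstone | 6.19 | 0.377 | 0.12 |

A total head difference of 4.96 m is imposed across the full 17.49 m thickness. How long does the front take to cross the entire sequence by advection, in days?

22.4

With flow normal to the layers, continuity requires the same specific discharge q through every layer.
Σ(b_i/K_i) = 11.3/0.944 + 6.19/0.377 = 28.39 d.
q = Δh / Σ(b_i/K_i) = 4.96 / 28.39 = 0.1747 m/day.
In each layer the seepage velocity is v_i = q/n_i, so the layer transit time is t_i = b_i·n_i / q:
  layer 1 (fine sand): t_1 = 11.3 × 0.28 / 0.1747 = 18.11 d
  layer 2 (fractured sandstone): t_2 = 6.19 × 0.12 / 0.1747 = 4.252 d
Total t = Σ t_i = 22.36 days.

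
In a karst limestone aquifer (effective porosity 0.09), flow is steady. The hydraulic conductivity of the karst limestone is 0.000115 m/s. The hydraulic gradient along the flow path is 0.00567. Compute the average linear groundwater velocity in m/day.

Convert K: 0.000115 m/s × 86400 = 9.936 m/day.
Hydraulic gradient i = 0.00567.
Darcy flux q = K · i = 9.936 × 0.005670 = 0.05634 m/day.
Seepage velocity v = q / n_e = 0.05634 / 0.09 = 0.6260 m/day.

0.626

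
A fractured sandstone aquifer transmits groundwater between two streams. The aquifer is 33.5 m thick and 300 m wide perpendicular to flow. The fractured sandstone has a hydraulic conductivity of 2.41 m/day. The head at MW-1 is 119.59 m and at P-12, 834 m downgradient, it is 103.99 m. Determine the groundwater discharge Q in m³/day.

Cross-sectional area A = 300 × 33.5 = 10050 m².
Hydraulic gradient i = (119.59 − 103.99) / 834 = 15.6 / 834 = 0.01871.
Darcy's law: Q = K · A · i = 2.410 × 10050 × 0.01871 = 453.0 m³/day.

453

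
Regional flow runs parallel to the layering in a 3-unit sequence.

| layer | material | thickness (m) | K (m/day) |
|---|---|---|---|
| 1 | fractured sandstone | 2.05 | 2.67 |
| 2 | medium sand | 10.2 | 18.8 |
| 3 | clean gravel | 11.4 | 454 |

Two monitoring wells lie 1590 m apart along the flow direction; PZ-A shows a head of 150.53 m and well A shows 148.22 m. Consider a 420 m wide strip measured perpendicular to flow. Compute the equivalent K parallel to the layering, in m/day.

227

Flow is parallel to layering, so each bed carries its own Darcy discharge and the transmissivities add.
Σ(K_i·b_i) = 2.67×2.05 + 18.8×10.2 + 454×11.4 = 5373 m²/day.
Total thickness b = 23.65 m, so K_eq = Σ(K_i·b_i)/b = 227.2 m/day.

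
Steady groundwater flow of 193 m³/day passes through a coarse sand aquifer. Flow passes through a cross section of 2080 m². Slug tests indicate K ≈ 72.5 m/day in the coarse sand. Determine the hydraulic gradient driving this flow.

From Q = K·A·i, i = Q / (K·A) = 193 / (72.50 × 2080) = 0.001280.

0.00128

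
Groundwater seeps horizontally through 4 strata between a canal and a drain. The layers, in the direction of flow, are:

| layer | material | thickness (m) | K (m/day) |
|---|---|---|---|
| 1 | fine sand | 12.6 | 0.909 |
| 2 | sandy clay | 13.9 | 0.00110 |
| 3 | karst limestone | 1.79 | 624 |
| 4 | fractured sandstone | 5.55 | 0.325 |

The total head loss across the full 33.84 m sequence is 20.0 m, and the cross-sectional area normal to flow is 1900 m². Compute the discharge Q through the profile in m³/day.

3.00

Flow is perpendicular to layering, so the layers act in series and the equivalent K is the thickness-weighted harmonic mean.
Total thickness L = 12.6 + 13.9 + 1.79 + 5.55 = 33.84 m.
Σ(b_i/K_i) = 12.6/0.909 + 13.9/0.00110 + 1.79/624 + 5.55/0.325 = 12667 d.
K_eq = L / Σ(b_i/K_i) = 33.84 / 12667 = 0.002671 m/day.
Q = K_eq · A · (Δh/L) = 0.002671 × 1900 × (20.0/33.84) = 3.000 m³/day.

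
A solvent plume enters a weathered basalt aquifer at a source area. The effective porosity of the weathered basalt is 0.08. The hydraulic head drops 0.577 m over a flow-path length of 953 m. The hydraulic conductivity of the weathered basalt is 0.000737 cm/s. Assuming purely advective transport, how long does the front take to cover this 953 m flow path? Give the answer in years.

Convert K: 0.000737 cm/s × 864 = 0.6368 m/day.
Hydraulic gradient i = Δh / L = 0.577 / 953 = 0.0006055.
Darcy flux q = K · i = 0.6368 × 0.0006055 = 0.0003855 m/day.
Seepage velocity v = q / n_e = 0.0003855 / 0.08 = 0.004819 m/day.
Travel time t = L / v = 953 / 0.004819 = 1.978e+05 days = 541.4 years.

541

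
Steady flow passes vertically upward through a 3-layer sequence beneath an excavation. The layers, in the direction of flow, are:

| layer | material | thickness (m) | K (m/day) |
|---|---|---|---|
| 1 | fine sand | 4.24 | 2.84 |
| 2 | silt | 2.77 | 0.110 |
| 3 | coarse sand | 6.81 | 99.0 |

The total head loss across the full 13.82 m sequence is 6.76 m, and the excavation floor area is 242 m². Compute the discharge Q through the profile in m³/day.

61.2

Flow is perpendicular to layering, so the layers act in series and the equivalent K is the thickness-weighted harmonic mean.
Total thickness L = 4.24 + 2.77 + 6.81 = 13.82 m.
Σ(b_i/K_i) = 4.24/2.84 + 2.77/0.110 + 6.81/99.0 = 26.74 d.
K_eq = L / Σ(b_i/K_i) = 13.82 / 26.74 = 0.5168 m/day.
Q = K_eq · A · (Δh/L) = 0.5168 × 242 × (6.76/13.82) = 61.17 m³/day.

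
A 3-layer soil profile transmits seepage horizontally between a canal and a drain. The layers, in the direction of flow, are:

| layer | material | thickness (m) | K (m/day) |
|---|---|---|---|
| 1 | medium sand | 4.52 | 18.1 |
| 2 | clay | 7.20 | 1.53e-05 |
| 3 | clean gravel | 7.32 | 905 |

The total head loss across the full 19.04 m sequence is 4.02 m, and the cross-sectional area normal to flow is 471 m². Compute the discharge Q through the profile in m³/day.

0.00402

Flow is perpendicular to layering, so the layers act in series and the equivalent K is the thickness-weighted harmonic mean.
Total thickness L = 4.52 + 7.20 + 7.32 = 19.04 m.
Σ(b_i/K_i) = 4.52/18.1 + 7.20/1.53e-05 + 7.32/905 = 4.706e+05 d.
K_eq = L / Σ(b_i/K_i) = 19.04 / 4.706e+05 = 4.046e-05 m/day.
Q = K_eq · A · (Δh/L) = 4.046e-05 × 471 × (4.02/19.04) = 0.004024 m³/day.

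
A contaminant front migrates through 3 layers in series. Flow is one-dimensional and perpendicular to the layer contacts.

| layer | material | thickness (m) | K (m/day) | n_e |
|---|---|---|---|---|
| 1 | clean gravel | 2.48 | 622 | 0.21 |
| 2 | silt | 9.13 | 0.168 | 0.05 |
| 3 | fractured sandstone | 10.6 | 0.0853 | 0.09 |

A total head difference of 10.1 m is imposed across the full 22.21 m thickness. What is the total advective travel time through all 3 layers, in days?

With flow normal to the layers, continuity requires the same specific discharge q through every layer.
Σ(b_i/K_i) = 2.48/622 + 9.13/0.168 + 10.6/0.0853 = 178.6 d.
q = Δh / Σ(b_i/K_i) = 10.1 / 178.6 = 0.05655 m/day.
In each layer the seepage velocity is v_i = q/n_i, so the layer transit time is t_i = b_i·n_i / q:
  layer 1 (clean gravel): t_1 = 2.48 × 0.21 / 0.05655 = 9.210 d
  layer 2 (silt): t_2 = 9.13 × 0.05 / 0.05655 = 8.073 d
  layer 3 (fractured sandstone): t_3 = 10.6 × 0.09 / 0.05655 = 16.87 d
Total t = Σ t_i = 34.15 days.

34.2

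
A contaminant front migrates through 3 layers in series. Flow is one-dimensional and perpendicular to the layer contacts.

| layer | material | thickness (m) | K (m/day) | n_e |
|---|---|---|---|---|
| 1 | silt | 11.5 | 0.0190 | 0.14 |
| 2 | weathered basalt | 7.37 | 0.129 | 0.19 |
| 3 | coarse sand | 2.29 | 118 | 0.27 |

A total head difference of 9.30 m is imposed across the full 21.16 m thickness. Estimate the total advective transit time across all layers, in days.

With flow normal to the layers, continuity requires the same specific discharge q through every layer.
Σ(b_i/K_i) = 11.5/0.0190 + 7.37/0.129 + 2.29/118 = 662.4 d.
q = Δh / Σ(b_i/K_i) = 9.30 / 662.4 = 0.01404 m/day.
In each layer the seepage velocity is v_i = q/n_i, so the layer transit time is t_i = b_i·n_i / q:
  layer 1 (silt): t_1 = 11.5 × 0.14 / 0.01404 = 114.7 d
  layer 2 (weathered basalt): t_2 = 7.37 × 0.19 / 0.01404 = 99.74 d
  layer 3 (coarse sand): t_3 = 2.29 × 0.27 / 0.01404 = 44.04 d
Total t = Σ t_i = 258.5 days.

258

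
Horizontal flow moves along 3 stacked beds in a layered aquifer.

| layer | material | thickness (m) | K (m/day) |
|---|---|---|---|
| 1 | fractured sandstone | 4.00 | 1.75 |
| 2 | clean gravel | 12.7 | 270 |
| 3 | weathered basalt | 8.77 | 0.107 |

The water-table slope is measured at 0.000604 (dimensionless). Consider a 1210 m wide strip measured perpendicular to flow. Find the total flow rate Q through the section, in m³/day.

Flow is parallel to layering, so each bed carries its own Darcy discharge and the transmissivities add.
Σ(K_i·b_i) = 1.75×4.00 + 270×12.7 + 0.107×8.77 = 3437 m²/day.
Hydraulic gradient i = 0.000604.
Q = Σ(K_i·b_i) · W · i = 3437 × 1210 × 0.0006040 = 2512 m³/day.

2510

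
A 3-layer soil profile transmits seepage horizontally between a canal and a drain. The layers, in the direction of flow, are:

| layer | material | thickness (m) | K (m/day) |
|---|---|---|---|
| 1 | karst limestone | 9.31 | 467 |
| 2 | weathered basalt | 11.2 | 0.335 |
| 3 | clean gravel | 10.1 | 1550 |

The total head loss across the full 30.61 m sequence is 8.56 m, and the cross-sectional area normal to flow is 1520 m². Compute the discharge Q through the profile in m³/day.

Flow is perpendicular to layering, so the layers act in series and the equivalent K is the thickness-weighted harmonic mean.
Total thickness L = 9.31 + 11.2 + 10.1 = 30.61 m.
Σ(b_i/K_i) = 9.31/467 + 11.2/0.335 + 10.1/1550 = 33.46 d.
K_eq = L / Σ(b_i/K_i) = 30.61 / 33.46 = 0.9148 m/day.
Q = K_eq · A · (Δh/L) = 0.9148 × 1520 × (8.56/30.61) = 388.9 m³/day.

389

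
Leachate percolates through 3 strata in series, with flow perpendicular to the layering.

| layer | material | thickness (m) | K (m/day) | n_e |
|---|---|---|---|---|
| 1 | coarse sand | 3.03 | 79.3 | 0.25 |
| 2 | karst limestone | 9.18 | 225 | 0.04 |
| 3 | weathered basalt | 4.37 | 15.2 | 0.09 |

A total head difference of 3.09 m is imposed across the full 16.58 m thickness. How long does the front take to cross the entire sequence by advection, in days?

With flow normal to the layers, continuity requires the same specific discharge q through every layer.
Σ(b_i/K_i) = 3.03/79.3 + 9.18/225 + 4.37/15.2 = 0.3665 d.
q = Δh / Σ(b_i/K_i) = 3.09 / 0.3665 = 8.431 m/day.
In each layer the seepage velocity is v_i = q/n_i, so the layer transit time is t_i = b_i·n_i / q:
  layer 1 (coarse sand): t_1 = 3.03 × 0.25 / 8.431 = 0.08985 d
  layer 2 (karst limestone): t_2 = 9.18 × 0.04 / 8.431 = 0.04355 d
  layer 3 (weathered basalt): t_3 = 4.37 × 0.09 / 8.431 = 0.04665 d
Total t = Σ t_i = 0.1801 days.

0.180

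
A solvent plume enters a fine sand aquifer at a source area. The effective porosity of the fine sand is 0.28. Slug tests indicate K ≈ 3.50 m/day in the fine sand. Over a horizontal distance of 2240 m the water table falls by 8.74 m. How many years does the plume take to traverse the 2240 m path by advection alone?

Hydraulic gradient i = Δh / L = 8.74 / 2240 = 0.003902.
Darcy flux q = K · i = 3.500 × 0.003902 = 0.01366 m/day.
Seepage velocity v = q / n_e = 0.01366 / 0.28 = 0.04877 m/day.
Travel time t = L / v = 2240 / 0.04877 = 45928 days = 125.7 years.

126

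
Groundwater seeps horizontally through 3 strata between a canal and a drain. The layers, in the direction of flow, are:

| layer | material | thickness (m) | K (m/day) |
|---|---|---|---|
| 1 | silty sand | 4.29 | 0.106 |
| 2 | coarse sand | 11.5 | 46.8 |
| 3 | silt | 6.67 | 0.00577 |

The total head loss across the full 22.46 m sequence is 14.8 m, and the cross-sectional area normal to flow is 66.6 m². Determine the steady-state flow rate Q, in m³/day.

Flow is perpendicular to layering, so the layers act in series and the equivalent K is the thickness-weighted harmonic mean.
Total thickness L = 4.29 + 11.5 + 6.67 = 22.46 m.
Σ(b_i/K_i) = 4.29/0.106 + 11.5/46.8 + 6.67/0.00577 = 1197 d.
K_eq = L / Σ(b_i/K_i) = 22.46 / 1197 = 0.01877 m/day.
Q = K_eq · A · (Δh/L) = 0.01877 × 66.6 × (14.8/22.46) = 0.8237 m³/day.

0.824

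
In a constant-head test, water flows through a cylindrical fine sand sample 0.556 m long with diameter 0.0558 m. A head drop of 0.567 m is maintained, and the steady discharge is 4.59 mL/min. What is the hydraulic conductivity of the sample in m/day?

2.65

Cross-sectional area A = π·(d/2)² = π × (0.0558/2)² = 0.002445 m².
Convert discharge: 4.59 mL/min = 7.650e-08 m³/s.
Darcy's law rearranged: K = Q·L / (A·Δh) = 7.650e-08 × 0.556 / (0.002445 × 0.567) = 3.068e-05 m/s = 2.650 m/day.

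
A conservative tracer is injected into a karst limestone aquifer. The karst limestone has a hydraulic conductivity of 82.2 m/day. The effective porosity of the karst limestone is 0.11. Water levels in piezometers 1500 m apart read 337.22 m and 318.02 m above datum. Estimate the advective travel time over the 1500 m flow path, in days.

157

Hydraulic gradient i = (337.22 − 318.02) / 1500 = 19.2 / 1500 = 0.01280.
Darcy flux q = K · i = 82.20 × 0.01280 = 1.052 m/day.
Seepage velocity v = q / n_e = 1.052 / 0.11 = 9.565 m/day.
Travel time t = L / v = 1500 / 9.565 = 156.8 days.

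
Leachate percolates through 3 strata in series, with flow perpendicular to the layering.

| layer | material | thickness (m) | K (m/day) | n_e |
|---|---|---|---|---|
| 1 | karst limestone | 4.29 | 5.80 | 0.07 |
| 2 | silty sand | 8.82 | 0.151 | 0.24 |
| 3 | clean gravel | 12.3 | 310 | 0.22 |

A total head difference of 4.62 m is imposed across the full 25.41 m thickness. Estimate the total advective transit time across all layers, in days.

65.6

With flow normal to the layers, continuity requires the same specific discharge q through every layer.
Σ(b_i/K_i) = 4.29/5.80 + 8.82/0.151 + 12.3/310 = 59.19 d.
q = Δh / Σ(b_i/K_i) = 4.62 / 59.19 = 0.07805 m/day.
In each layer the seepage velocity is v_i = q/n_i, so the layer transit time is t_i = b_i·n_i / q:
  layer 1 (karst limestone): t_1 = 4.29 × 0.07 / 0.07805 = 3.847 d
  layer 2 (silty sand): t_2 = 8.82 × 0.24 / 0.07805 = 27.12 d
  layer 3 (clean gravel): t_3 = 12.3 × 0.22 / 0.07805 = 34.67 d
Total t = Σ t_i = 65.64 days.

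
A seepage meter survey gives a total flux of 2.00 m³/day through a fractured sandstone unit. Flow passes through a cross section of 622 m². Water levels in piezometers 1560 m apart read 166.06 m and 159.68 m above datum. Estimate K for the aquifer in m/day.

0.786

Hydraulic gradient i = (166.06 − 159.68) / 1560 = 6.38 / 1560 = 0.004090.
From Q = K·A·i, K = Q / (A·i) = 2.00 / (622.0 × 0.004090) = 0.7862 m/day.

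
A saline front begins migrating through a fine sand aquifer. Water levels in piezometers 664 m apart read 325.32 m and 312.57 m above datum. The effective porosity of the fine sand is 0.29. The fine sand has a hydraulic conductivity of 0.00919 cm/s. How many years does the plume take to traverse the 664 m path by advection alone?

3.46

Convert K: 0.00919 cm/s × 864 = 7.940 m/day.
Hydraulic gradient i = (325.32 − 312.57) / 664 = 12.75 / 664 = 0.01920.
Darcy flux q = K · i = 7.940 × 0.01920 = 0.1525 m/day.
Seepage velocity v = q / n_e = 0.1525 / 0.29 = 0.5257 m/day.
Travel time t = L / v = 664 / 0.5257 = 1263 days = 3.458 years.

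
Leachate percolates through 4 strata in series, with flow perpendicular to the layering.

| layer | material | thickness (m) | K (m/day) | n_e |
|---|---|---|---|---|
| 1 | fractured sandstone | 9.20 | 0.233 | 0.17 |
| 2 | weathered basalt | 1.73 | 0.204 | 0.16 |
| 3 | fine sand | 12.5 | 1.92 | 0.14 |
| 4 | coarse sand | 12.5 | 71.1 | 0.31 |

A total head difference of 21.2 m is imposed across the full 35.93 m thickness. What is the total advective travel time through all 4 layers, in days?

With flow normal to the layers, continuity requires the same specific discharge q through every layer.
Σ(b_i/K_i) = 9.20/0.233 + 1.73/0.204 + 12.5/1.92 + 12.5/71.1 = 54.65 d.
q = Δh / Σ(b_i/K_i) = 21.2 / 54.65 = 0.3879 m/day.
In each layer the seepage velocity is v_i = q/n_i, so the layer transit time is t_i = b_i·n_i / q:
  layer 1 (fractured sandstone): t_1 = 9.20 × 0.17 / 0.3879 = 4.032 d
  layer 2 (weathered basalt): t_2 = 1.73 × 0.16 / 0.3879 = 0.7136 d
  layer 3 (fine sand): t_3 = 12.5 × 0.14 / 0.3879 = 4.511 d
  layer 4 (coarse sand): t_4 = 12.5 × 0.31 / 0.3879 = 9.989 d
Total t = Σ t_i = 19.25 days.

19.2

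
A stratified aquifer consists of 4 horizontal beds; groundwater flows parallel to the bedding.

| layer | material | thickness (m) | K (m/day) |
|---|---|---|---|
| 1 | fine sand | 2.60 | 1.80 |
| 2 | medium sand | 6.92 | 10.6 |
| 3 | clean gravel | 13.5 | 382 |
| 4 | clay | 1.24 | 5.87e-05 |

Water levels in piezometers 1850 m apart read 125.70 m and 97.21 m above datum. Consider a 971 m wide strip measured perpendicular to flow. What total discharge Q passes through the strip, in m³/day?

Flow is parallel to layering, so each bed carries its own Darcy discharge and the transmissivities add.
Σ(K_i·b_i) = 1.80×2.60 + 10.6×6.92 + 382×13.5 + 5.87e-05×1.24 = 5235 m²/day.
Hydraulic gradient i = (125.70 − 97.21) / 1850 = 28.49 / 1850 = 0.01540.
Q = Σ(K_i·b_i) · W · i = 5235 × 971 × 0.01540 = 78282 m³/day.

78300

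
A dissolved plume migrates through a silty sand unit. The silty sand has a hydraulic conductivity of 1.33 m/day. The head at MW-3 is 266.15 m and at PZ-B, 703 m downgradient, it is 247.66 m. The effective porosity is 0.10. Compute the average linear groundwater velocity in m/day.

Hydraulic gradient i = (266.15 − 247.66) / 703 = 18.49 / 703 = 0.02630.
Darcy flux q = K · i = 1.330 × 0.02630 = 0.03498 m/day.
Seepage velocity v = q / n_e = 0.03498 / 0.10 = 0.3498 m/day.

0.350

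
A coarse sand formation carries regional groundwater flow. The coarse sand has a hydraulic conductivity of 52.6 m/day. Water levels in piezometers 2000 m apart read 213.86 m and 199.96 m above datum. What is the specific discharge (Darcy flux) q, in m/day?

0.366

Hydraulic gradient i = (213.86 − 199.96) / 2000 = 13.9 / 2000 = 0.006950.
Specific discharge q = K · i = 52.60 × 0.006950 = 0.3656 m/day.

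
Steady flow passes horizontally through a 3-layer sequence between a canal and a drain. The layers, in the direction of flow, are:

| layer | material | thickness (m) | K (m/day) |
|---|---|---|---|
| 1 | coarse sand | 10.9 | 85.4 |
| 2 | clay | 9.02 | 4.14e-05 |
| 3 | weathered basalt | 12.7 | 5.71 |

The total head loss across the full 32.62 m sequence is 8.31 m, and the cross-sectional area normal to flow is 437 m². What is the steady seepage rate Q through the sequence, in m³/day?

Flow is perpendicular to layering, so the layers act in series and the equivalent K is the thickness-weighted harmonic mean.
Total thickness L = 10.9 + 9.02 + 12.7 = 32.62 m.
Σ(b_i/K_i) = 10.9/85.4 + 9.02/4.14e-05 + 12.7/5.71 = 2.179e+05 d.
K_eq = L / Σ(b_i/K_i) = 32.62 / 2.179e+05 = 0.0001497 m/day.
Q = K_eq · A · (Δh/L) = 0.0001497 × 437 × (8.31/32.62) = 0.01667 m³/day.

0.0167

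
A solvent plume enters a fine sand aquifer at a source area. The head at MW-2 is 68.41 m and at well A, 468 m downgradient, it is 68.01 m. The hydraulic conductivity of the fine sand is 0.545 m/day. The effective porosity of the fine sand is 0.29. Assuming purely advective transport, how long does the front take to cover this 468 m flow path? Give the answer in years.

798

Hydraulic gradient i = (68.41 − 68.01) / 468 = 0.4 / 468 = 0.0008547.
Darcy flux q = K · i = 0.5450 × 0.0008547 = 0.0004658 m/day.
Seepage velocity v = q / n_e = 0.0004658 / 0.29 = 0.001606 m/day.
Travel time t = L / v = 468 / 0.001606 = 2.914e+05 days = 797.7 years.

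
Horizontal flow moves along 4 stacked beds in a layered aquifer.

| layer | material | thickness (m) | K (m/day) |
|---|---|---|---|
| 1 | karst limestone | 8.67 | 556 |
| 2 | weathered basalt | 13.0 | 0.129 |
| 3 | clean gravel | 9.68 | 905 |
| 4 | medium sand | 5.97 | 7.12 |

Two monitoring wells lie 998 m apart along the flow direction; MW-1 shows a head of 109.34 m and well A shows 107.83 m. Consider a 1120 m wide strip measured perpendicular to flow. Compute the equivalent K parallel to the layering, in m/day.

Flow is parallel to layering, so each bed carries its own Darcy discharge and the transmissivities add.
Σ(K_i·b_i) = 556×8.67 + 0.129×13.0 + 905×9.68 + 7.12×5.97 = 13625 m²/day.
Total thickness b = 37.32 m, so K_eq = Σ(K_i·b_i)/b = 365.1 m/day.

365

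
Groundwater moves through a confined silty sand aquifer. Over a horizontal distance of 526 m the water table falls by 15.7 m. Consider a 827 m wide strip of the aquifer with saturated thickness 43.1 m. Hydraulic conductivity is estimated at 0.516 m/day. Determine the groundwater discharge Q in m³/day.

549

Cross-sectional area A = 827 × 43.1 = 35644 m².
Hydraulic gradient i = Δh / L = 15.7 / 526 = 0.02985.
Darcy's law: Q = K · A · i = 0.5160 × 35644 × 0.02985 = 549.0 m³/day.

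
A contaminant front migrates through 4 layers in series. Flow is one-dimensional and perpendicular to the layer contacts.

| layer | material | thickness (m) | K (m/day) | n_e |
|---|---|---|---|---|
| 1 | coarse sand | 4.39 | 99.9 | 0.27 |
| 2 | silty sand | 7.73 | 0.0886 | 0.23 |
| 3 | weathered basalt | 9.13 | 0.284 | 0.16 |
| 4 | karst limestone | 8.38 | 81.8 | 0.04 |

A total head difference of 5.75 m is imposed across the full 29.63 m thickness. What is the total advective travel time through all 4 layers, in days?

With flow normal to the layers, continuity requires the same specific discharge q through every layer.
Σ(b_i/K_i) = 4.39/99.9 + 7.73/0.0886 + 9.13/0.284 + 8.38/81.8 = 119.5 d.
q = Δh / Σ(b_i/K_i) = 5.75 / 119.5 = 0.04810 m/day.
In each layer the seepage velocity is v_i = q/n_i, so the layer transit time is t_i = b_i·n_i / q:
  layer 1 (coarse sand): t_1 = 4.39 × 0.27 / 0.04810 = 24.64 d
  layer 2 (silty sand): t_2 = 7.73 × 0.23 / 0.04810 = 36.96 d
  layer 3 (weathered basalt): t_3 = 9.13 × 0.16 / 0.04810 = 30.37 d
  layer 4 (karst limestone): t_4 = 8.38 × 0.04 / 0.04810 = 6.969 d
Total t = Σ t_i = 98.94 days.

98.9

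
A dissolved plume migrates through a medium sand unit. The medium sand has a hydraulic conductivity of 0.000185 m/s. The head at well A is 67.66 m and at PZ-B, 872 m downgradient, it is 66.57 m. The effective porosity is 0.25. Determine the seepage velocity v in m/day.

Convert K: 0.000185 m/s × 86400 = 15.98 m/day.
Hydraulic gradient i = (67.66 − 66.57) / 872 = 1.09 / 872 = 0.001250.
Darcy flux q = K · i = 15.98 × 0.001250 = 0.01998 m/day.
Seepage velocity v = q / n_e = 0.01998 / 0.25 = 0.07992 m/day.

0.0799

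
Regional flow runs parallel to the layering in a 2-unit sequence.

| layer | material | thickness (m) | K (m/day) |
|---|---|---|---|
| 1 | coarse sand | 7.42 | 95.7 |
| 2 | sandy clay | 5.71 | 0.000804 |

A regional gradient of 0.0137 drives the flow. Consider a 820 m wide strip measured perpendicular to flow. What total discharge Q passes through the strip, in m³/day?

7980

Flow is parallel to layering, so each bed carries its own Darcy discharge and the transmissivities add.
Σ(K_i·b_i) = 95.7×7.42 + 0.000804×5.71 = 710.1 m²/day.
Hydraulic gradient i = 0.0137.
Q = Σ(K_i·b_i) · W · i = 710.1 × 820 × 0.01370 = 7977 m³/day.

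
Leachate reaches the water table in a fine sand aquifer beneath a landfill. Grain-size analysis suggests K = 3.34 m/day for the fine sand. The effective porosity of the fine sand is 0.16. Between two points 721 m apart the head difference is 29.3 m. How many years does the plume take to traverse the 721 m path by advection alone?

2.33

Hydraulic gradient i = Δh / L = 29.3 / 721 = 0.04064.
Darcy flux q = K · i = 3.340 × 0.04064 = 0.1357 m/day.
Seepage velocity v = q / n_e = 0.1357 / 0.16 = 0.8483 m/day.
Travel time t = L / v = 721 / 0.8483 = 849.9 days = 2.327 years.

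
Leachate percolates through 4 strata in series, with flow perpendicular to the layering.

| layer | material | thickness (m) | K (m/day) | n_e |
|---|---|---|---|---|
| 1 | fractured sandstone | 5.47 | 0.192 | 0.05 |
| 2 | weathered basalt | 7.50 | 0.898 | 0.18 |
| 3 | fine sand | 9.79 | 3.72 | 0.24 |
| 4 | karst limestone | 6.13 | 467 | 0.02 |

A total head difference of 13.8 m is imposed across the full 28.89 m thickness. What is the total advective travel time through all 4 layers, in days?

With flow normal to the layers, continuity requires the same specific discharge q through every layer.
Σ(b_i/K_i) = 5.47/0.192 + 7.50/0.898 + 9.79/3.72 + 6.13/467 = 39.49 d.
q = Δh / Σ(b_i/K_i) = 13.8 / 39.49 = 0.3495 m/day.
In each layer the seepage velocity is v_i = q/n_i, so the layer transit time is t_i = b_i·n_i / q:
  layer 1 (fractured sandstone): t_1 = 5.47 × 0.05 / 0.3495 = 0.7826 d
  layer 2 (weathered basalt): t_2 = 7.50 × 0.18 / 0.3495 = 3.863 d
  layer 3 (fine sand): t_3 = 9.79 × 0.24 / 0.3495 = 6.723 d
  layer 4 (karst limestone): t_4 = 6.13 × 0.02 / 0.3495 = 0.3508 d
Total t = Σ t_i = 11.72 days.

11.7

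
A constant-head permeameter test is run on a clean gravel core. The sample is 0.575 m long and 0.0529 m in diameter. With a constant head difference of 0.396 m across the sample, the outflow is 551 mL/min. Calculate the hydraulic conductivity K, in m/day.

524

Cross-sectional area A = π·(d/2)² = π × (0.0529/2)² = 0.002198 m².
Convert discharge: 551 mL/min = 9.183e-06 m³/s.
Darcy's law rearranged: K = Q·L / (A·Δh) = 9.183e-06 × 0.575 / (0.002198 × 0.396) = 0.006067 m/s = 524.2 m/day.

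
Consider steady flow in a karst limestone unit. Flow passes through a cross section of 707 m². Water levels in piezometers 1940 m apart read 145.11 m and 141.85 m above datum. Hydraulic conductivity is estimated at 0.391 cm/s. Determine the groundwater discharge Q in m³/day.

401

Convert K: 0.391 cm/s × 864 = 337.8 m/day.
Hydraulic gradient i = (145.11 − 141.85) / 1940 = 3.26 / 1940 = 0.001680.
Darcy's law: Q = K · A · i = 337.8 × 707.0 × 0.001680 = 401.4 m³/day.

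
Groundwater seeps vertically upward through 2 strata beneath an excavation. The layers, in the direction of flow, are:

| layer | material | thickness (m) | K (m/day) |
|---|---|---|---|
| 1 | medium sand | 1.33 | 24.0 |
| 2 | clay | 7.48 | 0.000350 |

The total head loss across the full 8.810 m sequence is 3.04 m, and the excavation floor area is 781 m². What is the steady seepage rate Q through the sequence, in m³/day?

0.111

Flow is perpendicular to layering, so the layers act in series and the equivalent K is the thickness-weighted harmonic mean.
Total thickness L = 1.33 + 7.48 = 8.810 m.
Σ(b_i/K_i) = 1.33/24.0 + 7.48/0.000350 = 21371 d.
K_eq = L / Σ(b_i/K_i) = 8.810 / 21371 = 0.0004122 m/day.
Q = K_eq · A · (Δh/L) = 0.0004122 × 781 × (3.04/8.810) = 0.1111 m³/day.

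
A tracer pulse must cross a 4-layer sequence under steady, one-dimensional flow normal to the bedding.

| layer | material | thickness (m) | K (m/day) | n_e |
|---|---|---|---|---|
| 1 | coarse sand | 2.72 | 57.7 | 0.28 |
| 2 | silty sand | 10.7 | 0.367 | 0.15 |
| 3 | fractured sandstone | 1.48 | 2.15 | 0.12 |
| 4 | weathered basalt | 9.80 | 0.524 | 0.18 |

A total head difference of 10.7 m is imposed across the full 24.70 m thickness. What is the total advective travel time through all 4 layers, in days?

19.6

With flow normal to the layers, continuity requires the same specific discharge q through every layer.
Σ(b_i/K_i) = 2.72/57.7 + 10.7/0.367 + 1.48/2.15 + 9.80/0.524 = 48.59 d.
q = Δh / Σ(b_i/K_i) = 10.7 / 48.59 = 0.2202 m/day.
In each layer the seepage velocity is v_i = q/n_i, so the layer transit time is t_i = b_i·n_i / q:
  layer 1 (coarse sand): t_1 = 2.72 × 0.28 / 0.2202 = 3.459 d
  layer 2 (silty sand): t_2 = 10.7 × 0.15 / 0.2202 = 7.289 d
  layer 3 (fractured sandstone): t_3 = 1.48 × 0.12 / 0.2202 = 0.8066 d
  layer 4 (weathered basalt): t_4 = 9.80 × 0.18 / 0.2202 = 8.011 d
Total t = Σ t_i = 19.57 days.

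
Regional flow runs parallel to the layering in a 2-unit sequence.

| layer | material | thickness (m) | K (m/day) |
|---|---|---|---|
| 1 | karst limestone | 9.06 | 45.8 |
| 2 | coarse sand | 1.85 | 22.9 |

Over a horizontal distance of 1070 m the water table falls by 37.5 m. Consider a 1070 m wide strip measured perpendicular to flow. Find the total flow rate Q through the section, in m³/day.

Flow is parallel to layering, so each bed carries its own Darcy discharge and the transmissivities add.
Σ(K_i·b_i) = 45.8×9.06 + 22.9×1.85 = 457.3 m²/day.
Hydraulic gradient i = Δh / L = 37.5 / 1070 = 0.03505.
Q = Σ(K_i·b_i) · W · i = 457.3 × 1070 × 0.03505 = 17149 m³/day.

17100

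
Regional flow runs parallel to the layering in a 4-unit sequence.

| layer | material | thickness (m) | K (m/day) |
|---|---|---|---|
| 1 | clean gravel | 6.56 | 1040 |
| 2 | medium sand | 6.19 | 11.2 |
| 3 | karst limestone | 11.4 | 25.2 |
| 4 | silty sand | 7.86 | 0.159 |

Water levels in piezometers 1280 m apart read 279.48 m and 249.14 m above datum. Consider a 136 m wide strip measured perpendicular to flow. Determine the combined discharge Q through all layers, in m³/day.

Flow is parallel to layering, so each bed carries its own Darcy discharge and the transmissivities add.
Σ(K_i·b_i) = 1040×6.56 + 11.2×6.19 + 25.2×11.4 + 0.159×7.86 = 7180 m²/day.
Hydraulic gradient i = (279.48 − 249.14) / 1280 = 30.34 / 1280 = 0.02370.
Q = Σ(K_i·b_i) · W · i = 7180 × 136 × 0.02370 = 23146 m³/day.

23100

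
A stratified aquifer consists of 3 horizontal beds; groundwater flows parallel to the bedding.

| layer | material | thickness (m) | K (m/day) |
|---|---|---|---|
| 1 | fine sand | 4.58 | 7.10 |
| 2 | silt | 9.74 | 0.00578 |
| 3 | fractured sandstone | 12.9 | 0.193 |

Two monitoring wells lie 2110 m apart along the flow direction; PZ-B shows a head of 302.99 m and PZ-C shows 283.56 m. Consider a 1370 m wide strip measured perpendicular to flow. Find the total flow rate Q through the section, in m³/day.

442

Flow is parallel to layering, so each bed carries its own Darcy discharge and the transmissivities add.
Σ(K_i·b_i) = 7.10×4.58 + 0.00578×9.74 + 0.193×12.9 = 35.06 m²/day.
Hydraulic gradient i = (302.99 − 283.56) / 2110 = 19.43 / 2110 = 0.009209.
Q = Σ(K_i·b_i) · W · i = 35.06 × 1370 × 0.009209 = 442.4 m³/day.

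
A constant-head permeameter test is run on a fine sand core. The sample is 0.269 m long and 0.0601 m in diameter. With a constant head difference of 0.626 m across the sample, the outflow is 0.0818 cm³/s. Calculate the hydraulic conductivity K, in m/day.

1.07

Cross-sectional area A = π·(d/2)² = π × (0.0601/2)² = 0.002837 m².
Convert discharge: 0.0818 cm³/s = 8.180e-08 m³/s.
Darcy's law rearranged: K = Q·L / (A·Δh) = 8.180e-08 × 0.269 / (0.002837 × 0.626) = 1.239e-05 m/s = 1.071 m/day.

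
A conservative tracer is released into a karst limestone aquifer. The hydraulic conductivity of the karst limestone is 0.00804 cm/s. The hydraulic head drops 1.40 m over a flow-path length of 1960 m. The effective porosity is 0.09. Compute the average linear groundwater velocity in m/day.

0.0551

Convert K: 0.00804 cm/s × 864 = 6.947 m/day.
Hydraulic gradient i = Δh / L = 1.40 / 1960 = 0.0007143.
Darcy flux q = K · i = 6.947 × 0.0007143 = 0.004962 m/day.
Seepage velocity v = q / n_e = 0.004962 / 0.09 = 0.05513 m/day.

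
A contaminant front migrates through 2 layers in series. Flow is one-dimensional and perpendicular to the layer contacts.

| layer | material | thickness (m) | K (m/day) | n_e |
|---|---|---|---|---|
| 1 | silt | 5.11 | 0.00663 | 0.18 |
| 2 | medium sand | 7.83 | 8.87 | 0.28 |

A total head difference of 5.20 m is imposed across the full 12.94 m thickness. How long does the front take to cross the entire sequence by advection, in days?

462

With flow normal to the layers, continuity requires the same specific discharge q through every layer.
Σ(b_i/K_i) = 5.11/0.00663 + 7.83/8.87 = 771.6 d.
q = Δh / Σ(b_i/K_i) = 5.20 / 771.6 = 0.006739 m/day.
In each layer the seepage velocity is v_i = q/n_i, so the layer transit time is t_i = b_i·n_i / q:
  layer 1 (silt): t_1 = 5.11 × 0.18 / 0.006739 = 136.5 d
  layer 2 (medium sand): t_2 = 7.83 × 0.28 / 0.006739 = 325.3 d
Total t = Σ t_i = 461.8 days.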